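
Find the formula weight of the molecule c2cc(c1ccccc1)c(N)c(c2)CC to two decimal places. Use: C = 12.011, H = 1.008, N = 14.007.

197.28

Molecular formula: C14H15N.
M = 14×12.011 + 15×1.008 + 1×14.007 = 197.28 g/mol.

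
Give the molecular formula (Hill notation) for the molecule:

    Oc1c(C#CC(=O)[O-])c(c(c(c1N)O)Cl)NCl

C9H5Cl2N2O4-

Heavy atoms from the SMILES: 9 C, 2 Cl, 2 N, 4 O.
Implicit hydrogens by atom environment:
  6 × C (aromatic): no H
  3 × C: no H
  2 × Cl: no H
  2 × O: 1 H each → 2
  1 × N: 2 H
  1 × N: 1 H
  1 × O: no H
  1 × O (charge -1): no H
  Total hydrogens = 5.
Net charge -1.
Molecular formula: C9H5Cl2N2O4-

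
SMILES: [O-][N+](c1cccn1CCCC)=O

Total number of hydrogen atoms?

12

Hydrogens are implicit in SMILES; fill each atom to its normal valence:
  3 × C: 2 H each → 6
  3 × C (aromatic): 1 H each → 3
  1 × C: 3 H
  1 × C (aromatic): no H
  1 × N (aromatic): no H
  1 × N (charge +1): no H
  1 × O: no H
  1 × O (charge -1): no H
  Total hydrogens = 12.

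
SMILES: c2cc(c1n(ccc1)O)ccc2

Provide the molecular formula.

C10H9NO

Heavy atoms from the SMILES: 10 C, 1 N, 1 O.
Implicit hydrogens by atom environment:
  8 × C (aromatic): 1 H each → 8
  2 × C (aromatic): no H
  1 × N (aromatic): no H
  1 × O: 1 H
  Total hydrogens = 9.
Molecular formula: C10H9NO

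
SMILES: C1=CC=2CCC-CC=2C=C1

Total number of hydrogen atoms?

12

Hydrogens are implicit in SMILES; fill each atom to its normal valence:
  4 × C: 2 H each → 8
  4 × C (aromatic): 1 H each → 4
  2 × C (aromatic): no H
  Total hydrogens = 12.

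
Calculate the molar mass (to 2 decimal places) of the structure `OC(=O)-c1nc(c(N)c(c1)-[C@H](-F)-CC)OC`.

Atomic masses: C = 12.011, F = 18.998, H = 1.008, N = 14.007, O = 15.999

228.22

Molecular formula: C10H13FN2O3.
M = 10×12.011 + 1×18.998 + 13×1.008 + 2×14.007 + 3×15.999 = 228.22 g/mol.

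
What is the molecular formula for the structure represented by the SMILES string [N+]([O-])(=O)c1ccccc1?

Heavy atoms from the SMILES: 6 C, 1 N, 2 O.
Implicit hydrogens by atom environment:
  5 × C (aromatic): 1 H each → 5
  1 × C (aromatic): no H
  1 × N (charge +1): no H
  1 × O: no H
  1 × O (charge -1): no H
  Total hydrogens = 5.
Molecular formula: C6H5NO2

C6H5NO2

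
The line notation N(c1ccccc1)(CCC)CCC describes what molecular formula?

C12H19N

Heavy atoms from the SMILES: 12 C, 1 N.
Implicit hydrogens by atom environment:
  5 × C (aromatic): 1 H each → 5
  4 × C: 2 H each → 8
  2 × C: 3 H each → 6
  1 × C (aromatic): no H
  1 × N: no H
  Total hydrogens = 19.
Molecular formula: C12H19N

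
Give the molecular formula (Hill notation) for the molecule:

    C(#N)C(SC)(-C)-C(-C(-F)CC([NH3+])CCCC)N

C12H25FN3S+

Heavy atoms from the SMILES: 12 C, 1 F, 3 N, 1 S.
Implicit hydrogens by atom environment:
  4 × C: 2 H each → 8
  3 × C: 3 H each → 9
  3 × C: 1 H each → 3
  2 × C: no H
  1 × F: no H
  1 × N (charge +1): 3 H
  1 × N: 2 H
  1 × N: no H
  1 × S: no H
  Total hydrogens = 25.
Net charge +1.
Molecular formula: C12H25FN3S+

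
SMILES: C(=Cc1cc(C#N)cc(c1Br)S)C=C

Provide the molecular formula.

Heavy atoms from the SMILES: 1 Br, 11 C, 1 N, 1 S.
Implicit hydrogens by atom environment:
  4 × C (aromatic): no H
  3 × C: 1 H each → 3
  2 × C (aromatic): 1 H each → 2
  1 × Br: no H
  1 × C: 2 H
  1 × C: no H
  1 × N: no H
  1 × S: 1 H
  Total hydrogens = 8.
Molecular formula: C11H8BrNS

C11H8BrNS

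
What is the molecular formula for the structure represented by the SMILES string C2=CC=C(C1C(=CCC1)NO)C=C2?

C11H13NO

Heavy atoms from the SMILES: 11 C, 1 N, 1 O.
Implicit hydrogens by atom environment:
  5 × C (aromatic): 1 H each → 5
  2 × C: 2 H each → 4
  2 × C: 1 H each → 2
  1 × C: no H
  1 × C (aromatic): no H
  1 × N: 1 H
  1 × O: 1 H
  Total hydrogens = 13.
Molecular formula: C11H13NO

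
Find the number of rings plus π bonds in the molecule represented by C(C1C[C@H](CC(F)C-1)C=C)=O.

Molecular formula from the SMILES: C9H13FO.
DoU = (2C + 2 + N − H − X)/2 = (2·9 + 2 + 0 − 13 − 1)/2 = 6/2 = 3.
(Structurally: 1 ring(s) + 2 π bond(s) = 3.)

3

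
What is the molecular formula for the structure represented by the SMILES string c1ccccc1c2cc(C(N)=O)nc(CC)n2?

Heavy atoms from the SMILES: 13 C, 3 N, 1 O.
Implicit hydrogens by atom environment:
  6 × C (aromatic): 1 H each → 6
  4 × C (aromatic): no H
  2 × N (aromatic): no H
  1 × C: 3 H
  1 × C: 2 H
  1 × C: no H
  1 × N: 2 H
  1 × O: no H
  Total hydrogens = 13.
Molecular formula: C13H13N3O

C13H13N3O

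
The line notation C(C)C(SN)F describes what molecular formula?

C3H8FNS

Heavy atoms from the SMILES: 3 C, 1 F, 1 N, 1 S.
Implicit hydrogens by atom environment:
  1 × C: 3 H
  1 × C: 2 H
  1 × C: 1 H
  1 × F: no H
  1 × N: 2 H
  1 × S: no H
  Total hydrogens = 8.
Molecular formula: C3H8FNS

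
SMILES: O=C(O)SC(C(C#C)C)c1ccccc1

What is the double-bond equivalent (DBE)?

7

Molecular formula from the SMILES: C12H12O2S.
DoU = (2C + 2 + N − H − X)/2 = (2·12 + 2 + 0 − 12 − 0)/2 = 14/2 = 7.
(Structurally: 1 ring(s) + 6 π bond(s) = 7.)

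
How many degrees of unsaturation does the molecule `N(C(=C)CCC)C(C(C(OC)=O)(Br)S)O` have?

Molecular formula from the SMILES: C9H16BrNO3S.
DoU = (2C + 2 + N − H − X)/2 = (2·9 + 2 + 1 − 16 − 1)/2 = 4/2 = 2.
(Structurally: 0 ring(s) + 2 π bond(s) = 2.)

2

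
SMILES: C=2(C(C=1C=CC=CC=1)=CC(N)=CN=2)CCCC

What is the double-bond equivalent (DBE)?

8

Molecular formula from the SMILES: C15H18N2.
DoU = (2C + 2 + N − H − X)/2 = (2·15 + 2 + 2 − 18 − 0)/2 = 16/2 = 8.
(Structurally: 2 ring(s) + 6 π bond(s) = 8.)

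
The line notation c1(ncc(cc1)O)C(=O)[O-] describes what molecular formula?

C6H4NO3-

Heavy atoms from the SMILES: 6 C, 1 N, 3 O.
Implicit hydrogens by atom environment:
  3 × C (aromatic): 1 H each → 3
  2 × C (aromatic): no H
  1 × C: no H
  1 × N (aromatic): no H
  1 × O: 1 H
  1 × O: no H
  1 × O (charge -1): no H
  Total hydrogens = 4.
Net charge -1.
Molecular formula: C6H4NO3-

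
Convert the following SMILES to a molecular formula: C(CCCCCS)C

Heavy atoms from the SMILES: 7 C, 1 S.
Implicit hydrogens by atom environment:
  6 × C: 2 H each → 12
  1 × C: 3 H
  1 × S: 1 H
  Total hydrogens = 16.
Molecular formula: C7H16S

C7H16S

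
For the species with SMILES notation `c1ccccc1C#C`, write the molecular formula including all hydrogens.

Heavy atoms from the SMILES: 8 C.
Implicit hydrogens by atom environment:
  5 × C (aromatic): 1 H each → 5
  1 × C: 1 H
  1 × C (aromatic): no H
  1 × C: no H
  Total hydrogens = 6.
Molecular formula: C8H6

C8H6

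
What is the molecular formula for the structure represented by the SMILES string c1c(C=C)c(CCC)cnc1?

Heavy atoms from the SMILES: 10 C, 1 N.
Implicit hydrogens by atom environment:
  3 × C: 2 H each → 6
  3 × C (aromatic): 1 H each → 3
  2 × C (aromatic): no H
  1 × C: 3 H
  1 × C: 1 H
  1 × N (aromatic): no H
  Total hydrogens = 13.
Molecular formula: C10H13N

C10H13N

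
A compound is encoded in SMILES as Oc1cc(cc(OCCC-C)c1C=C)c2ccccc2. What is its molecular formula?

Heavy atoms from the SMILES: 18 C, 2 O.
Implicit hydrogens by atom environment:
  7 × C (aromatic): 1 H each → 7
  5 × C (aromatic): no H
  4 × C: 2 H each → 8
  1 × C: 3 H
  1 × C: 1 H
  1 × O: 1 H
  1 × O: no H
  Total hydrogens = 20.
Molecular formula: C18H20O2

C18H20O2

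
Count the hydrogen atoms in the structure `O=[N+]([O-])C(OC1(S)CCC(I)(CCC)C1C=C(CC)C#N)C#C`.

Hydrogens are implicit in SMILES; fill each atom to its normal valence:
  5 × C: 2 H each → 10
  5 × C: no H
  4 × C: 1 H each → 4
  2 × C: 3 H each → 6
  2 × O: no H
  1 × I: no H
  1 × N: no H
  1 × N (charge +1): no H
  1 × O (charge -1): no H
  1 × S: 1 H
  Total hydrogens = 21.

21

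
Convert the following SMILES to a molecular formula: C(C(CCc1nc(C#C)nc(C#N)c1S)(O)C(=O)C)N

Heavy atoms from the SMILES: 13 C, 4 N, 2 O, 1 S.
Implicit hydrogens by atom environment:
  4 × C (aromatic): no H
  4 × C: no H
  3 × C: 2 H each → 6
  2 × N (aromatic): no H
  1 × C: 3 H
  1 × C: 1 H
  1 × N: 2 H
  1 × N: no H
  1 × O: 1 H
  1 × O: no H
  1 × S: 1 H
  Total hydrogens = 14.
Molecular formula: C13H14N4O2S

C13H14N4O2S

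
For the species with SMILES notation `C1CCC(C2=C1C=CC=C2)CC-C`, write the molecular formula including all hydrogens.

Heavy atoms from the SMILES: 13 C.
Implicit hydrogens by atom environment:
  5 × C: 2 H each → 10
  4 × C (aromatic): 1 H each → 4
  2 × C (aromatic): no H
  1 × C: 3 H
  1 × C: 1 H
  Total hydrogens = 18.
Molecular formula: C13H18

C13H18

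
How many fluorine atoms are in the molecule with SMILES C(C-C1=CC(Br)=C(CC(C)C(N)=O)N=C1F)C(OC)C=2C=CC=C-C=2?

1

The symbol for fluorine appears 1 time in the SMILES.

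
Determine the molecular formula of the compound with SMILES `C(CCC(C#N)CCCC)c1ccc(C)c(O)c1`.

Heavy atoms from the SMILES: 16 C, 1 N, 1 O.
Implicit hydrogens by atom environment:
  6 × C: 2 H each → 12
  3 × C (aromatic): 1 H each → 3
  3 × C (aromatic): no H
  2 × C: 3 H each → 6
  1 × C: 1 H
  1 × C: no H
  1 × N: no H
  1 × O: 1 H
  Total hydrogens = 23.
Molecular formula: C16H23NO

C16H23NO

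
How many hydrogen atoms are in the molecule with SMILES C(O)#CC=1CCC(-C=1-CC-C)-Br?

13

Hydrogens are implicit in SMILES; fill each atom to its normal valence:
  4 × C: 2 H each → 8
  4 × C: no H
  1 × Br: no H
  1 × C: 3 H
  1 × C: 1 H
  1 × O: 1 H
  Total hydrogens = 13.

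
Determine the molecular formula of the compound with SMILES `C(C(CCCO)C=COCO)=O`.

C8H14O4

Heavy atoms from the SMILES: 8 C, 4 O.
Implicit hydrogens by atom environment:
  4 × C: 2 H each → 8
  4 × C: 1 H each → 4
  2 × O: 1 H each → 2
  2 × O: no H
  Total hydrogens = 14.
Molecular formula: C8H14O4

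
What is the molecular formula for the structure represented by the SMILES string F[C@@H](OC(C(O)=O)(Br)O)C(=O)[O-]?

Heavy atoms from the SMILES: 1 Br, 4 C, 1 F, 6 O.
Implicit hydrogens by atom environment:
  3 × C: no H
  3 × O: no H
  2 × O: 1 H each → 2
  1 × Br: no H
  1 × C: 1 H
  1 × F: no H
  1 × O (charge -1): no H
  Total hydrogens = 3.
Net charge -1.
Molecular formula: C4H3BrFO6-

C4H3BrFO6-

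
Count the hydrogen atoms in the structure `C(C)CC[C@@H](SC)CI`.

Hydrogens are implicit in SMILES; fill each atom to its normal valence:
  4 × C: 2 H each → 8
  2 × C: 3 H each → 6
  1 × C: 1 H
  1 × I: no H
  1 × S: no H
  Total hydrogens = 15.

15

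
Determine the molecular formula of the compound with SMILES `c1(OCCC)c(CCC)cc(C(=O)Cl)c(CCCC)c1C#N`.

Heavy atoms from the SMILES: 18 C, 1 Cl, 1 N, 2 O.
Implicit hydrogens by atom environment:
  7 × C: 2 H each → 14
  5 × C (aromatic): no H
  3 × C: 3 H each → 9
  2 × C: no H
  2 × O: no H
  1 × C (aromatic): 1 H
  1 × Cl: no H
  1 × N: no H
  Total hydrogens = 24.
Molecular formula: C18H24ClNO2

C18H24ClNO2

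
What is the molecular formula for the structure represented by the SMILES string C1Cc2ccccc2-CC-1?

C10H12

Heavy atoms from the SMILES: 10 C.
Implicit hydrogens by atom environment:
  4 × C: 2 H each → 8
  4 × C (aromatic): 1 H each → 4
  2 × C (aromatic): no H
  Total hydrogens = 12.
Molecular formula: C10H12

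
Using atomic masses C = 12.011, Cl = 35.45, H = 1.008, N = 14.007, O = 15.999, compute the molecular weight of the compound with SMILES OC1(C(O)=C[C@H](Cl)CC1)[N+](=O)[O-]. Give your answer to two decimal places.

Molecular formula: C6H8ClNO4.
M = 6×12.011 + 1×35.45 + 8×1.008 + 1×14.007 + 4×15.999 = 193.58 g/mol.

193.58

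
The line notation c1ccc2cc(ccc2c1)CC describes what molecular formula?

Heavy atoms from the SMILES: 12 C.
Implicit hydrogens by atom environment:
  7 × C (aromatic): 1 H each → 7
  3 × C (aromatic): no H
  1 × C: 3 H
  1 × C: 2 H
  Total hydrogens = 12.
Molecular formula: C12H12

C12H12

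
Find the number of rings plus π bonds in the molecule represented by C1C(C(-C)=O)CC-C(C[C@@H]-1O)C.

2

Molecular formula from the SMILES: C10H18O2.
DoU = (2C + 2 + N − H − X)/2 = (2·10 + 2 + 0 − 18 − 0)/2 = 4/2 = 2.
(Structurally: 1 ring(s) + 1 π bond(s) = 2.)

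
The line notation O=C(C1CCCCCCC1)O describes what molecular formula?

C9H16O2

Heavy atoms from the SMILES: 9 C, 2 O.
Implicit hydrogens by atom environment:
  7 × C: 2 H each → 14
  1 × C: 1 H
  1 × C: no H
  1 × O: 1 H
  1 × O: no H
  Total hydrogens = 16.
Molecular formula: C9H16O2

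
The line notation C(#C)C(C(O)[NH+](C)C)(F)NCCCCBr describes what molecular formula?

Heavy atoms from the SMILES: 1 Br, 10 C, 1 F, 2 N, 1 O.
Implicit hydrogens by atom environment:
  4 × C: 2 H each → 8
  2 × C: 3 H each → 6
  2 × C: 1 H each → 2
  2 × C: no H
  1 × Br: no H
  1 × F: no H
  1 × N: 1 H
  1 × N (charge +1): 1 H
  1 × O: 1 H
  Total hydrogens = 19.
Net charge +1.
Molecular formula: C10H19BrFN2O+

C10H19BrFN2O+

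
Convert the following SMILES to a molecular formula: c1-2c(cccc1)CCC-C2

C10H12

Heavy atoms from the SMILES: 10 C.
Implicit hydrogens by atom environment:
  4 × C: 2 H each → 8
  4 × C (aromatic): 1 H each → 4
  2 × C (aromatic): no H
  Total hydrogens = 12.
Molecular formula: C10H12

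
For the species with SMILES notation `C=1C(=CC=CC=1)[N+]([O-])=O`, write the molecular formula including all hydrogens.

C6H5NO2

Heavy atoms from the SMILES: 6 C, 1 N, 2 O.
Implicit hydrogens by atom environment:
  5 × C (aromatic): 1 H each → 5
  1 × C (aromatic): no H
  1 × N (charge +1): no H
  1 × O: no H
  1 × O (charge -1): no H
  Total hydrogens = 5.
Molecular formula: C6H5NO2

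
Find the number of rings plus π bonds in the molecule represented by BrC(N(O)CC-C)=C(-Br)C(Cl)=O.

Molecular formula from the SMILES: C6H8Br2ClNO2.
DoU = (2C + 2 + N − H − X)/2 = (2·6 + 2 + 1 − 8 − 3)/2 = 4/2 = 2.
(Structurally: 0 ring(s) + 2 π bond(s) = 2.)

2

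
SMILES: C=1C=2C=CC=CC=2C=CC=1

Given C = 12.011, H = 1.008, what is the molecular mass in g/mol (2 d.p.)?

Molecular formula: C10H8.
M = 10×12.011 + 8×1.008 = 128.17 g/mol.

128.17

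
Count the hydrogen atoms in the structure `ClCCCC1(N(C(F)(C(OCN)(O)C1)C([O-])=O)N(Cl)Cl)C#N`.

13

Hydrogens are implicit in SMILES; fill each atom to its normal valence:
  5 × C: 2 H each → 10
  5 × C: no H
  3 × Cl: no H
  3 × N: no H
  2 × O: no H
  1 × F: no H
  1 × N: 2 H
  1 × O: 1 H
  1 × O (charge -1): no H
  Total hydrogens = 13.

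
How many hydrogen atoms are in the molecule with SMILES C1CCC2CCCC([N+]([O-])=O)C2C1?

17

Hydrogens are implicit in SMILES; fill each atom to its normal valence:
  7 × C: 2 H each → 14
  3 × C: 1 H each → 3
  1 × N (charge +1): no H
  1 × O: no H
  1 × O (charge -1): no H
  Total hydrogens = 17.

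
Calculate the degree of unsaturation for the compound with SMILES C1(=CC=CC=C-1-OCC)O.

Molecular formula from the SMILES: C8H10O2.
DoU = (2C + 2 + N − H − X)/2 = (2·8 + 2 + 0 − 10 − 0)/2 = 8/2 = 4.
(Structurally: 1 ring(s) + 3 π bond(s) = 4.)

4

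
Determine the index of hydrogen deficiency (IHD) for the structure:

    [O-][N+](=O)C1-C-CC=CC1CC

3

Molecular formula from the SMILES: C8H13NO2.
DoU = (2C + 2 + N − H − X)/2 = (2·8 + 2 + 1 − 13 − 0)/2 = 6/2 = 3.
(Structurally: 1 ring(s) + 2 π bond(s) = 3.)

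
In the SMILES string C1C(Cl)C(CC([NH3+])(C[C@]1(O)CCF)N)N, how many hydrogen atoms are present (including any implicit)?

Hydrogens are implicit in SMILES; fill each atom to its normal valence:
  5 × C: 2 H each → 10
  2 × C: 1 H each → 2
  2 × C: no H
  2 × N: 2 H each → 4
  1 × Cl: no H
  1 × F: no H
  1 × N (charge +1): 3 H
  1 × O: 1 H
  Total hydrogens = 20.

20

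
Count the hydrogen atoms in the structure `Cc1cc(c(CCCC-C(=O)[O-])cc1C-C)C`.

21

Hydrogens are implicit in SMILES; fill each atom to its normal valence:
  5 × C: 2 H each → 10
  4 × C (aromatic): no H
  3 × C: 3 H each → 9
  2 × C (aromatic): 1 H each → 2
  1 × C: no H
  1 × O: no H
  1 × O (charge -1): no H
  Total hydrogens = 21.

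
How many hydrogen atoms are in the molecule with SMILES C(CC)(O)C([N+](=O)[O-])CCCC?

17

Hydrogens are implicit in SMILES; fill each atom to its normal valence:
  4 × C: 2 H each → 8
  2 × C: 3 H each → 6
  2 × C: 1 H each → 2
  1 × N (charge +1): no H
  1 × O: 1 H
  1 × O: no H
  1 × O (charge -1): no H
  Total hydrogens = 17.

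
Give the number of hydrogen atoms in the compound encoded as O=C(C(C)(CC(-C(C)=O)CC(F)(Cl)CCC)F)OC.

Hydrogens are implicit in SMILES; fill each atom to its normal valence:
  4 × C: 3 H each → 12
  4 × C: 2 H each → 8
  4 × C: no H
  3 × O: no H
  2 × F: no H
  1 × C: 1 H
  1 × Cl: no H
  Total hydrogens = 21.

21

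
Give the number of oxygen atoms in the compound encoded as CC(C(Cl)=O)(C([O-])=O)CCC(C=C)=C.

The symbol for oxygen appears 3 times in the SMILES.

3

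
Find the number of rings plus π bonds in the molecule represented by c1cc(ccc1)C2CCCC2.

5

Molecular formula from the SMILES: C11H14.
DoU = (2C + 2 + N − H − X)/2 = (2·11 + 2 + 0 − 14 − 0)/2 = 10/2 = 5.
(Structurally: 2 ring(s) + 3 π bond(s) = 5.)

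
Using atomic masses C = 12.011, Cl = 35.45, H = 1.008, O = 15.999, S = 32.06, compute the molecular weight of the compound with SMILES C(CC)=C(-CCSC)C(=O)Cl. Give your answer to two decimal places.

192.70

Molecular formula: C8H13ClOS.
M = 8×12.011 + 1×35.45 + 13×1.008 + 1×15.999 + 1×32.06 = 192.70 g/mol.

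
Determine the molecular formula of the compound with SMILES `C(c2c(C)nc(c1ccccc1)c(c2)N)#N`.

C13H11N3

Heavy atoms from the SMILES: 13 C, 3 N.
Implicit hydrogens by atom environment:
  6 × C (aromatic): 1 H each → 6
  5 × C (aromatic): no H
  1 × C: 3 H
  1 × C: no H
  1 × N: 2 H
  1 × N (aromatic): no H
  1 × N: no H
  Total hydrogens = 11.
Molecular formula: C13H11N3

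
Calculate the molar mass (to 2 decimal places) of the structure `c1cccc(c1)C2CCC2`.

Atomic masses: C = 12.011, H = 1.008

132.21

Molecular formula: C10H12.
M = 10×12.011 + 12×1.008 = 132.21 g/mol.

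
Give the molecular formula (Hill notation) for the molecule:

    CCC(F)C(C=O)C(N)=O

Heavy atoms from the SMILES: 6 C, 1 F, 1 N, 2 O.
Implicit hydrogens by atom environment:
  3 × C: 1 H each → 3
  2 × O: no H
  1 × C: 3 H
  1 × C: 2 H
  1 × C: no H
  1 × F: no H
  1 × N: 2 H
  Total hydrogens = 10.
Molecular formula: C6H10FNO2

C6H10FNO2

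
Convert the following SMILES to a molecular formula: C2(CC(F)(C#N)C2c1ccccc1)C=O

C12H10FNO

Heavy atoms from the SMILES: 12 C, 1 F, 1 N, 1 O.
Implicit hydrogens by atom environment:
  5 × C (aromatic): 1 H each → 5
  3 × C: 1 H each → 3
  2 × C: no H
  1 × C: 2 H
  1 × C (aromatic): no H
  1 × F: no H
  1 × N: no H
  1 × O: no H
  Total hydrogens = 10.
Molecular formula: C12H10FNO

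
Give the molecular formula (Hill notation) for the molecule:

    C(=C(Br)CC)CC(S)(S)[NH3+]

Heavy atoms from the SMILES: 1 Br, 6 C, 1 N, 2 S.
Implicit hydrogens by atom environment:
  2 × C: 2 H each → 4
  2 × C: no H
  2 × S: 1 H each → 2
  1 × Br: no H
  1 × C: 3 H
  1 × C: 1 H
  1 × N (charge +1): 3 H
  Total hydrogens = 13.
Net charge +1.
Molecular formula: C6H13BrNS2+

C6H13BrNS2+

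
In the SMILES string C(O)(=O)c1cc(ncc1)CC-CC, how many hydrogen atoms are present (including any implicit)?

Hydrogens are implicit in SMILES; fill each atom to its normal valence:
  3 × C: 2 H each → 6
  3 × C (aromatic): 1 H each → 3
  2 × C (aromatic): no H
  1 × C: 3 H
  1 × C: no H
  1 × N (aromatic): no H
  1 × O: 1 H
  1 × O: no H
  Total hydrogens = 13.

13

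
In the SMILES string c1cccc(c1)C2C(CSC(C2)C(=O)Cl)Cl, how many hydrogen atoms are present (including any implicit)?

12

Hydrogens are implicit in SMILES; fill each atom to its normal valence:
  5 × C (aromatic): 1 H each → 5
  3 × C: 1 H each → 3
  2 × C: 2 H each → 4
  2 × Cl: no H
  1 × C (aromatic): no H
  1 × C: no H
  1 × O: no H
  1 × S: no H
  Total hydrogens = 12.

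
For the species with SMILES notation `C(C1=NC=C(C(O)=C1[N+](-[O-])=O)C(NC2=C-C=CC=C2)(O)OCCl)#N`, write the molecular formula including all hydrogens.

Heavy atoms from the SMILES: 14 C, 1 Cl, 4 N, 5 O.
Implicit hydrogens by atom environment:
  6 × C (aromatic): 1 H each → 6
  5 × C (aromatic): no H
  2 × C: no H
  2 × O: 1 H each → 2
  2 × O: no H
  1 × C: 2 H
  1 × Cl: no H
  1 × N: 1 H
  1 × N (aromatic): no H
  1 × N: no H
  1 × N (charge +1): no H
  1 × O (charge -1): no H
  Total hydrogens = 11.
Molecular formula: C14H11ClN4O5

C14H11ClN4O5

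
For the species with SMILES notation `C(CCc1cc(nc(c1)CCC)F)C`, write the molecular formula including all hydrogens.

C12H18FN

Heavy atoms from the SMILES: 12 C, 1 F, 1 N.
Implicit hydrogens by atom environment:
  5 × C: 2 H each → 10
  3 × C (aromatic): no H
  2 × C: 3 H each → 6
  2 × C (aromatic): 1 H each → 2
  1 × F: no H
  1 × N (aromatic): no H
  Total hydrogens = 18.
Molecular formula: C12H18FN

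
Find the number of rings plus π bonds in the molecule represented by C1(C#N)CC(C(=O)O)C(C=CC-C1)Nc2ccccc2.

9

Molecular formula from the SMILES: C16H18N2O2.
DoU = (2C + 2 + N − H − X)/2 = (2·16 + 2 + 2 − 18 − 0)/2 = 18/2 = 9.
(Structurally: 2 ring(s) + 7 π bond(s) = 9.)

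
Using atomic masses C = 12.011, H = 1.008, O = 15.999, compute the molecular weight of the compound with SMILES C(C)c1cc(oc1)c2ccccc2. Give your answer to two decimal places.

Molecular formula: C12H12O.
M = 12×12.011 + 12×1.008 + 1×15.999 = 172.23 g/mol.

172.23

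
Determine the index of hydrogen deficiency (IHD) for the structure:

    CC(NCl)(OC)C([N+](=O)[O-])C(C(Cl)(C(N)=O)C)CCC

2

Molecular formula from the SMILES: C11H21Cl2N3O4.
DoU = (2C + 2 + N − H − X)/2 = (2·11 + 2 + 3 − 21 − 2)/2 = 4/2 = 2.
(Structurally: 0 ring(s) + 2 π bond(s) = 2.)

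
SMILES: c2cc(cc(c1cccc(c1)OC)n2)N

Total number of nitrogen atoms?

The symbol for nitrogen appears 2 times in the SMILES.

2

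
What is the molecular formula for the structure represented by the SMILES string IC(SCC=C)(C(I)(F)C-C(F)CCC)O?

C10H16F2I2OS

Heavy atoms from the SMILES: 10 C, 2 F, 2 I, 1 O, 1 S.
Implicit hydrogens by atom environment:
  5 × C: 2 H each → 10
  2 × C: 1 H each → 2
  2 × C: no H
  2 × F: no H
  2 × I: no H
  1 × C: 3 H
  1 × O: 1 H
  1 × S: no H
  Total hydrogens = 16.
Molecular formula: C10H16F2I2OS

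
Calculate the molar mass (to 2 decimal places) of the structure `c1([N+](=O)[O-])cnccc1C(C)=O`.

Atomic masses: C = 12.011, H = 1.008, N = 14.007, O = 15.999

Molecular formula: C7H6N2O3.
M = 7×12.011 + 6×1.008 + 2×14.007 + 3×15.999 = 166.14 g/mol.

166.14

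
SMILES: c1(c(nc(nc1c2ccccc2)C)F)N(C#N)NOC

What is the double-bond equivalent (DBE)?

10

Molecular formula from the SMILES: C13H12FN5O.
DoU = (2C + 2 + N − H − X)/2 = (2·13 + 2 + 5 − 12 − 1)/2 = 20/2 = 10.
(Structurally: 2 ring(s) + 8 π bond(s) = 10.)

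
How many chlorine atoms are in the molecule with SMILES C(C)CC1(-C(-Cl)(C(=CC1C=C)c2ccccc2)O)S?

The symbol for chlorine appears 1 time in the SMILES.

1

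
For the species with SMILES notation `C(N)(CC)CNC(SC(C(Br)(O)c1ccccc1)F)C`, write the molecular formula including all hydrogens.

Heavy atoms from the SMILES: 1 Br, 14 C, 1 F, 2 N, 1 O, 1 S.
Implicit hydrogens by atom environment:
  5 × C (aromatic): 1 H each → 5
  3 × C: 1 H each → 3
  2 × C: 3 H each → 6
  2 × C: 2 H each → 4
  1 × Br: no H
  1 × C: no H
  1 × C (aromatic): no H
  1 × F: no H
  1 × N: 2 H
  1 × N: 1 H
  1 × O: 1 H
  1 × S: no H
  Total hydrogens = 22.
Molecular formula: C14H22BrFN2OS

C14H22BrFN2OS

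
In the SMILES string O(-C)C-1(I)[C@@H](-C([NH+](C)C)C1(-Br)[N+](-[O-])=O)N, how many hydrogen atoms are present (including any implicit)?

14

Hydrogens are implicit in SMILES; fill each atom to its normal valence:
  3 × C: 3 H each → 9
  2 × C: 1 H each → 2
  2 × C: no H
  2 × O: no H
  1 × Br: no H
  1 × I: no H
  1 × N: 2 H
  1 × N (charge +1): 1 H
  1 × N (charge +1): no H
  1 × O (charge -1): no H
  Total hydrogens = 14.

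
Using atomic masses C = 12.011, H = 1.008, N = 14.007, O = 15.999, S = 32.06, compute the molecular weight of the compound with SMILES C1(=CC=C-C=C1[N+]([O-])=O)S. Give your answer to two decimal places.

155.17

Molecular formula: C6H5NO2S.
M = 6×12.011 + 5×1.008 + 1×14.007 + 2×15.999 + 1×32.06 = 155.17 g/mol.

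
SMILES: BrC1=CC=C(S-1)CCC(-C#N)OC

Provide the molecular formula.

C9H10BrNOS

Heavy atoms from the SMILES: 1 Br, 9 C, 1 N, 1 O, 1 S.
Implicit hydrogens by atom environment:
  2 × C: 2 H each → 4
  2 × C (aromatic): 1 H each → 2
  2 × C (aromatic): no H
  1 × Br: no H
  1 × C: 3 H
  1 × C: 1 H
  1 × C: no H
  1 × N: no H
  1 × O: no H
  1 × S (aromatic): no H
  Total hydrogens = 10.
Molecular formula: C9H10BrNOS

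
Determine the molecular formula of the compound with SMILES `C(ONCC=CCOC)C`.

C7H15NO2

Heavy atoms from the SMILES: 7 C, 1 N, 2 O.
Implicit hydrogens by atom environment:
  3 × C: 2 H each → 6
  2 × C: 3 H each → 6
  2 × C: 1 H each → 2
  2 × O: no H
  1 × N: 1 H
  Total hydrogens = 15.
Molecular formula: C7H15NO2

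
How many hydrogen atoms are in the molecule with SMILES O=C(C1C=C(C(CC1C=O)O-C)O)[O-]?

11

Hydrogens are implicit in SMILES; fill each atom to its normal valence:
  5 × C: 1 H each → 5
  3 × O: no H
  2 × C: no H
  1 × C: 3 H
  1 × C: 2 H
  1 × O: 1 H
  1 × O (charge -1): no H
  Total hydrogens = 11.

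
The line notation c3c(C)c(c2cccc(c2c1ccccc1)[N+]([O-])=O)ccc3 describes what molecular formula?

Heavy atoms from the SMILES: 19 C, 1 N, 2 O.
Implicit hydrogens by atom environment:
  12 × C (aromatic): 1 H each → 12
  6 × C (aromatic): no H
  1 × C: 3 H
  1 × N (charge +1): no H
  1 × O: no H
  1 × O (charge -1): no H
  Total hydrogens = 15.
Molecular formula: C19H15NO2

C19H15NO2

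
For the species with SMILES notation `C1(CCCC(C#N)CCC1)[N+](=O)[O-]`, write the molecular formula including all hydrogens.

C9H14N2O2

Heavy atoms from the SMILES: 9 C, 2 N, 2 O.
Implicit hydrogens by atom environment:
  6 × C: 2 H each → 12
  2 × C: 1 H each → 2
  1 × C: no H
  1 × N: no H
  1 × N (charge +1): no H
  1 × O: no H
  1 × O (charge -1): no H
  Total hydrogens = 14.
Molecular formula: C9H14N2O2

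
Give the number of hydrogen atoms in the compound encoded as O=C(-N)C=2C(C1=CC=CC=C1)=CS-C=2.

9

Hydrogens are implicit in SMILES; fill each atom to its normal valence:
  7 × C (aromatic): 1 H each → 7
  3 × C (aromatic): no H
  1 × C: no H
  1 × N: 2 H
  1 × O: no H
  1 × S (aromatic): no H
  Total hydrogens = 9.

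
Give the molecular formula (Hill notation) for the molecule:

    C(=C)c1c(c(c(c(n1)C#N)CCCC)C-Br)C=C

C15H17BrN2

Heavy atoms from the SMILES: 1 Br, 15 C, 2 N.
Implicit hydrogens by atom environment:
  6 × C: 2 H each → 12
  5 × C (aromatic): no H
  2 × C: 1 H each → 2
  1 × Br: no H
  1 × C: 3 H
  1 × C: no H
  1 × N (aromatic): no H
  1 × N: no H
  Total hydrogens = 17.
Molecular formula: C15H17BrN2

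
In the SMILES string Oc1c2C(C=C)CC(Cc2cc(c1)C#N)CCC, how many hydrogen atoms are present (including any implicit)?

Hydrogens are implicit in SMILES; fill each atom to its normal valence:
  5 × C: 2 H each → 10
  4 × C (aromatic): no H
  3 × C: 1 H each → 3
  2 × C (aromatic): 1 H each → 2
  1 × C: 3 H
  1 × C: no H
  1 × N: no H
  1 × O: 1 H
  Total hydrogens = 19.

19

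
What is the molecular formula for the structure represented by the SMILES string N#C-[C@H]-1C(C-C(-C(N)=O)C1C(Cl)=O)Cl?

Heavy atoms from the SMILES: 8 C, 2 Cl, 2 N, 2 O.
Implicit hydrogens by atom environment:
  4 × C: 1 H each → 4
  3 × C: no H
  2 × Cl: no H
  2 × O: no H
  1 × C: 2 H
  1 × N: 2 H
  1 × N: no H
  Total hydrogens = 8.
Molecular formula: C8H8Cl2N2O2

C8H8Cl2N2O2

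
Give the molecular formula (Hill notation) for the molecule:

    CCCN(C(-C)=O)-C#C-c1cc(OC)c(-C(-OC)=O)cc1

Heavy atoms from the SMILES: 16 C, 1 N, 4 O.
Implicit hydrogens by atom environment:
  4 × C: 3 H each → 12
  4 × C: no H
  4 × O: no H
  3 × C (aromatic): 1 H each → 3
  3 × C (aromatic): no H
  2 × C: 2 H each → 4
  1 × N: no H
  Total hydrogens = 19.
Molecular formula: C16H19NO4

C16H19NO4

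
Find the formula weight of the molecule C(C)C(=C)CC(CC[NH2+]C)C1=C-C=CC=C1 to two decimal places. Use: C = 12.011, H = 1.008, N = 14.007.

Molecular formula: C15H24N+.
M = 15×12.011 + 24×1.008 + 1×14.007 = 218.36 g/mol.

218.36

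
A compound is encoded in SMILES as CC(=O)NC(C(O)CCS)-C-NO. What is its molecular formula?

C7H16N2O3S

Heavy atoms from the SMILES: 7 C, 2 N, 3 O, 1 S.
Implicit hydrogens by atom environment:
  3 × C: 2 H each → 6
  2 × C: 1 H each → 2
  2 × N: 1 H each → 2
  2 × O: 1 H each → 2
  1 × C: 3 H
  1 × C: no H
  1 × O: no H
  1 × S: 1 H
  Total hydrogens = 16.
Molecular formula: C7H16N2O3S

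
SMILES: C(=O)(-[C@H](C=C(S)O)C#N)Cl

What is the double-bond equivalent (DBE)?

Molecular formula from the SMILES: C5H4ClNO2S.
DoU = (2C + 2 + N − H − X)/2 = (2·5 + 2 + 1 − 4 − 1)/2 = 8/2 = 4.
(Structurally: 0 ring(s) + 4 π bond(s) = 4.)

4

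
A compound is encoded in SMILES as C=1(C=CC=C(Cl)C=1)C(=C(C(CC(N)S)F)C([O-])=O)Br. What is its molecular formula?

Heavy atoms from the SMILES: 1 Br, 12 C, 1 Cl, 1 F, 1 N, 2 O, 1 S.
Implicit hydrogens by atom environment:
  4 × C (aromatic): 1 H each → 4
  3 × C: no H
  2 × C: 1 H each → 2
  2 × C (aromatic): no H
  1 × Br: no H
  1 × C: 2 H
  1 × Cl: no H
  1 × F: no H
  1 × N: 2 H
  1 × O: no H
  1 × O (charge -1): no H
  1 × S: 1 H
  Total hydrogens = 11.
Net charge -1.
Molecular formula: C12H11BrClFNO2S-

C12H11BrClFNO2S-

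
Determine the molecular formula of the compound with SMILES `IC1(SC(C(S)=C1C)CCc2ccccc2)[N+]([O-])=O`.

Heavy atoms from the SMILES: 13 C, 1 I, 1 N, 2 O, 2 S.
Implicit hydrogens by atom environment:
  5 × C (aromatic): 1 H each → 5
  3 × C: no H
  2 × C: 2 H each → 4
  1 × C: 3 H
  1 × C: 1 H
  1 × C (aromatic): no H
  1 × I: no H
  1 × N (charge +1): no H
  1 × O: no H
  1 × O (charge -1): no H
  1 × S: 1 H
  1 × S: no H
  Total hydrogens = 14.
Molecular formula: C13H14INO2S2

C13H14INO2S2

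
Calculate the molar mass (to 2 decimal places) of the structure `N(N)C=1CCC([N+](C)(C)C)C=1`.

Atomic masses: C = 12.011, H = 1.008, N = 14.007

Molecular formula: C8H18N3+.
M = 8×12.011 + 18×1.008 + 3×14.007 = 156.25 g/mol.

156.25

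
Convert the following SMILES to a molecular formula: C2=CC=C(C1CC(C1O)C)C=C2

C11H14O

Heavy atoms from the SMILES: 11 C, 1 O.
Implicit hydrogens by atom environment:
  5 × C (aromatic): 1 H each → 5
  3 × C: 1 H each → 3
  1 × C: 3 H
  1 × C: 2 H
  1 × C (aromatic): no H
  1 × O: 1 H
  Total hydrogens = 14.
Molecular formula: C11H14O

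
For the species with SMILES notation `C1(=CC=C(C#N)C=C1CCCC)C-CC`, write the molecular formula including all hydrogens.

C14H19N

Heavy atoms from the SMILES: 14 C, 1 N.
Implicit hydrogens by atom environment:
  5 × C: 2 H each → 10
  3 × C (aromatic): 1 H each → 3
  3 × C (aromatic): no H
  2 × C: 3 H each → 6
  1 × C: no H
  1 × N: no H
  Total hydrogens = 19.
Molecular formula: C14H19N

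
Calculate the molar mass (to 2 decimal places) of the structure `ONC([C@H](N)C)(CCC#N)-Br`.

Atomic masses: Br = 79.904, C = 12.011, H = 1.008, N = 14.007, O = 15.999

222.09

Molecular formula: C6H12BrN3O.
M = 1×79.904 + 6×12.011 + 12×1.008 + 3×14.007 + 1×15.999 = 222.09 g/mol.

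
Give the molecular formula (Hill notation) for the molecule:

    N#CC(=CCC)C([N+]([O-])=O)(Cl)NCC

C8H12ClN3O2

Heavy atoms from the SMILES: 8 C, 1 Cl, 3 N, 2 O.
Implicit hydrogens by atom environment:
  3 × C: no H
  2 × C: 3 H each → 6
  2 × C: 2 H each → 4
  1 × C: 1 H
  1 × Cl: no H
  1 × N: 1 H
  1 × N (charge +1): no H
  1 × N: no H
  1 × O: no H
  1 × O (charge -1): no H
  Total hydrogens = 12.
Molecular formula: C8H12ClN3O2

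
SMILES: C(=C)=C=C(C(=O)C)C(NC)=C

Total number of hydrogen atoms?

11

Hydrogens are implicit in SMILES; fill each atom to its normal valence:
  5 × C: no H
  2 × C: 3 H each → 6
  2 × C: 2 H each → 4
  1 × N: 1 H
  1 × O: no H
  Total hydrogens = 11.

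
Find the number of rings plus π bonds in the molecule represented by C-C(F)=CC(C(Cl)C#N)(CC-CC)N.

3

Molecular formula from the SMILES: C10H16ClFN2.
DoU = (2C + 2 + N − H − X)/2 = (2·10 + 2 + 2 − 16 − 2)/2 = 6/2 = 3.
(Structurally: 0 ring(s) + 3 π bond(s) = 3.)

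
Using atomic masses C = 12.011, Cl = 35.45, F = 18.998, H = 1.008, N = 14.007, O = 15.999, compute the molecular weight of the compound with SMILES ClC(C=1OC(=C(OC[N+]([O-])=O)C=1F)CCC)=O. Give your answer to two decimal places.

Molecular formula: C9H9ClFNO5.
M = 9×12.011 + 1×35.45 + 1×18.998 + 9×1.008 + 1×14.007 + 5×15.999 = 265.62 g/mol.

265.62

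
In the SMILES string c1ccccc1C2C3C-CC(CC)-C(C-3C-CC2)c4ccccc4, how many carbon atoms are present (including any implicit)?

The symbol for carbon appears 24 times in the SMILES. Lowercase c denotes aromatic carbon and counts toward C.

24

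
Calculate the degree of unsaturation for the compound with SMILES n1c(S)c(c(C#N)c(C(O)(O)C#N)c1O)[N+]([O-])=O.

Molecular formula from the SMILES: C8H4N4O5S.
DoU = (2C + 2 + N − H − X)/2 = (2·8 + 2 + 4 − 4 − 0)/2 = 18/2 = 9.
(Structurally: 1 ring(s) + 8 π bond(s) = 9.)

9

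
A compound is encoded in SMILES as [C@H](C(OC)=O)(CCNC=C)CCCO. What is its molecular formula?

C10H19NO3

Heavy atoms from the SMILES: 10 C, 1 N, 3 O.
Implicit hydrogens by atom environment:
  6 × C: 2 H each → 12
  2 × C: 1 H each → 2
  2 × O: no H
  1 × C: 3 H
  1 × C: no H
  1 × N: 1 H
  1 × O: 1 H
  Total hydrogens = 19.
Molecular formula: C10H19NO3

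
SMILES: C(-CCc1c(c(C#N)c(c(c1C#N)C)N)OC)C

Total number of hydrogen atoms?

17

Hydrogens are implicit in SMILES; fill each atom to its normal valence:
  6 × C (aromatic): no H
  3 × C: 3 H each → 9
  3 × C: 2 H each → 6
  2 × C: no H
  2 × N: no H
  1 × N: 2 H
  1 × O: no H
  Total hydrogens = 17.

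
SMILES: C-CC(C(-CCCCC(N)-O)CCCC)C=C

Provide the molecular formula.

Heavy atoms from the SMILES: 15 C, 1 N, 1 O.
Implicit hydrogens by atom environment:
  9 × C: 2 H each → 18
  4 × C: 1 H each → 4
  2 × C: 3 H each → 6
  1 × N: 2 H
  1 × O: 1 H
  Total hydrogens = 31.
Molecular formula: C15H31NO

C15H31NO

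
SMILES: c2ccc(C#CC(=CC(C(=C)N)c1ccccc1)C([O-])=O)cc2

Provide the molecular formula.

Heavy atoms from the SMILES: 20 C, 1 N, 2 O.
Implicit hydrogens by atom environment:
  10 × C (aromatic): 1 H each → 10
  5 × C: no H
  2 × C: 1 H each → 2
  2 × C (aromatic): no H
  1 × C: 2 H
  1 × N: 2 H
  1 × O: no H
  1 × O (charge -1): no H
  Total hydrogens = 16.
Net charge -1.
Molecular formula: C20H16NO2-

C20H16NO2-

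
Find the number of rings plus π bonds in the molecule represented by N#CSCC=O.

3

Molecular formula from the SMILES: C3H3NOS.
DoU = (2C + 2 + N − H − X)/2 = (2·3 + 2 + 1 − 3 − 0)/2 = 6/2 = 3.
(Structurally: 0 ring(s) + 3 π bond(s) = 3.)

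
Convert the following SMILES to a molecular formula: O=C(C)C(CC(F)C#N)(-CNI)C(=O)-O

C8H10FIN2O3

Heavy atoms from the SMILES: 8 C, 1 F, 1 I, 2 N, 3 O.
Implicit hydrogens by atom environment:
  4 × C: no H
  2 × C: 2 H each → 4
  2 × O: no H
  1 × C: 3 H
  1 × C: 1 H
  1 × F: no H
  1 × I: no H
  1 × N: 1 H
  1 × N: no H
  1 × O: 1 H
  Total hydrogens = 10.
Molecular formula: C8H10FIN2O3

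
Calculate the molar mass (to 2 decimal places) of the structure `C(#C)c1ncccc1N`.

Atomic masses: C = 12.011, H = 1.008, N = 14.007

118.14

Molecular formula: C7H6N2.
M = 7×12.011 + 6×1.008 + 2×14.007 = 118.14 g/mol.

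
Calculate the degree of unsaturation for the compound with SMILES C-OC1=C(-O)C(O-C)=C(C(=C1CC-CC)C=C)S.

5

Molecular formula from the SMILES: C14H20O3S.
DoU = (2C + 2 + N − H − X)/2 = (2·14 + 2 + 0 − 20 − 0)/2 = 10/2 = 5.
(Structurally: 1 ring(s) + 4 π bond(s) = 5.)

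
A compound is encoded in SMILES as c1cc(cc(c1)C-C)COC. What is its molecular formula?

Heavy atoms from the SMILES: 10 C, 1 O.
Implicit hydrogens by atom environment:
  4 × C (aromatic): 1 H each → 4
  2 × C: 3 H each → 6
  2 × C: 2 H each → 4
  2 × C (aromatic): no H
  1 × O: no H
  Total hydrogens = 14.
Molecular formula: C10H14O

C10H14O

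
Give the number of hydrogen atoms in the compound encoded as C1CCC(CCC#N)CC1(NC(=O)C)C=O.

Hydrogens are implicit in SMILES; fill each atom to its normal valence:
  6 × C: 2 H each → 12
  3 × C: no H
  2 × C: 1 H each → 2
  2 × O: no H
  1 × C: 3 H
  1 × N: 1 H
  1 × N: no H
  Total hydrogens = 18.

18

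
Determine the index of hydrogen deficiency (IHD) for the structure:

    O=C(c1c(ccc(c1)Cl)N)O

Molecular formula from the SMILES: C7H6ClNO2.
DoU = (2C + 2 + N − H − X)/2 = (2·7 + 2 + 1 − 6 − 1)/2 = 10/2 = 5.
(Structurally: 1 ring(s) + 4 π bond(s) = 5.)

5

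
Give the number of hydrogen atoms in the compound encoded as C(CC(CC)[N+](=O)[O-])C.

13

Hydrogens are implicit in SMILES; fill each atom to its normal valence:
  3 × C: 2 H each → 6
  2 × C: 3 H each → 6
  1 × C: 1 H
  1 × N (charge +1): no H
  1 × O: no H
  1 × O (charge -1): no H
  Total hydrogens = 13.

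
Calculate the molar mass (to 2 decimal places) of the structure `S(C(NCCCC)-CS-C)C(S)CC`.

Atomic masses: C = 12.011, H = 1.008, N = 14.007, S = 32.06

253.48

Molecular formula: C10H23NS3.
M = 10×12.011 + 23×1.008 + 1×14.007 + 3×32.06 = 253.48 g/mol.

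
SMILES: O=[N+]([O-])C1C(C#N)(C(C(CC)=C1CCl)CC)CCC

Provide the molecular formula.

C14H21ClN2O2

Heavy atoms from the SMILES: 14 C, 1 Cl, 2 N, 2 O.
Implicit hydrogens by atom environment:
  5 × C: 2 H each → 10
  4 × C: no H
  3 × C: 3 H each → 9
  2 × C: 1 H each → 2
  1 × Cl: no H
  1 × N: no H
  1 × N (charge +1): no H
  1 × O: no H
  1 × O (charge -1): no H
  Total hydrogens = 21.
Molecular formula: C14H21ClN2O2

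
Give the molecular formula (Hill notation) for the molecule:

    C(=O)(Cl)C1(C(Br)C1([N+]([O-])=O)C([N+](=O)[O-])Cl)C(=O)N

Heavy atoms from the SMILES: 1 Br, 6 C, 2 Cl, 3 N, 6 O.
Implicit hydrogens by atom environment:
  4 × C: no H
  4 × O: no H
  2 × C: 1 H each → 2
  2 × Cl: no H
  2 × N (charge +1): no H
  2 × O (charge -1): no H
  1 × Br: no H
  1 × N: 2 H
  Total hydrogens = 4.
Molecular formula: C6H4BrCl2N3O6

C6H4BrCl2N3O6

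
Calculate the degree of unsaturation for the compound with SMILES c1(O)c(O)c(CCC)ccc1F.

4

Molecular formula from the SMILES: C9H11FO2.
DoU = (2C + 2 + N − H − X)/2 = (2·9 + 2 + 0 − 11 − 1)/2 = 8/2 = 4.
(Structurally: 1 ring(s) + 3 π bond(s) = 4.)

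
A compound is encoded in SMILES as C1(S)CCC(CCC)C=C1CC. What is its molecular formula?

Heavy atoms from the SMILES: 11 C, 1 S.
Implicit hydrogens by atom environment:
  5 × C: 2 H each → 10
  3 × C: 1 H each → 3
  2 × C: 3 H each → 6
  1 × C: no H
  1 × S: 1 H
  Total hydrogens = 20.
Molecular formula: C11H20S

C11H20S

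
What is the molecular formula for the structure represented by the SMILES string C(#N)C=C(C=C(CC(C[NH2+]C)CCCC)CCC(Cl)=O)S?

C16H26ClN2OS+

Heavy atoms from the SMILES: 16 C, 1 Cl, 2 N, 1 O, 1 S.
Implicit hydrogens by atom environment:
  7 × C: 2 H each → 14
  4 × C: no H
  3 × C: 1 H each → 3
  2 × C: 3 H each → 6
  1 × Cl: no H
  1 × N (charge +1): 2 H
  1 × N: no H
  1 × O: no H
  1 × S: 1 H
  Total hydrogens = 26.
Net charge +1.
Molecular formula: C16H26ClN2OS+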